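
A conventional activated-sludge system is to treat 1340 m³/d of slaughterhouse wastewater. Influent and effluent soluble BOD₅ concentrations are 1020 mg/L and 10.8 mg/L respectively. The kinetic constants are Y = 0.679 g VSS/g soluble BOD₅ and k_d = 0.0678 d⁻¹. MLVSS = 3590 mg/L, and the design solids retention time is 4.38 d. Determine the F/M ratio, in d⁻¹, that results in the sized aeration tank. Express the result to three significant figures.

Rearranging the biomass balance for a CMAS with decay, V = Y·Q·ΔS·θ_c / [X·(1+k_d θ_c)] = 0.679 × 1340 × (1020 − 10.8) × 4.38 / [3590 × (1 + 0.0678 × 4.38)] = 4.02×10^6 / 4656 = 863.8 m³.
Food-to-microorganism ratio F/M = Q S₀ / (V X) = 1340 × 1020 / (863.8 × 3590) = 0.4408 d⁻¹.

F/M ≈ 0.441 d⁻¹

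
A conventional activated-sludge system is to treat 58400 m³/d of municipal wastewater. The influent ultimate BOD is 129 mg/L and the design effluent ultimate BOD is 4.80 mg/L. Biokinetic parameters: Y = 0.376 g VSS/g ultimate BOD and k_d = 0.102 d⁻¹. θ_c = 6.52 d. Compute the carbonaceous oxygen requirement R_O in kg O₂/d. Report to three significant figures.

The observed yield is Y_obs = Y/(1 + k_d·θ_c) = 0.376 / (1 + 0.102 × 6.52) = 0.376 / 1.665 = 0.2258 g VSS per g ultimate BOD removed.
ΔS = 129 − 4.80 = 124.2 mg/L, so the substrate removal rate is 58400 × 124.2/1000 = 7253 kg ultimate BOD/d.
Biomass synthesised: P_X = Y_obs × 7253 = 1638 kg VSS/d.
Carbonaceous O₂ demand = substrate oxidised − cell-mass equivalent = 7253 − 1.42 × 1638 = 4927 kg O₂/d.

R_O ≈ 4930 kg O₂/d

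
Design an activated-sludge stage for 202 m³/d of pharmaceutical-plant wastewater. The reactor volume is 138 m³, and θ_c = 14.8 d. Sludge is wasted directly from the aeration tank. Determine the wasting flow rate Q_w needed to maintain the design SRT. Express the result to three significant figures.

Q_w ≈ 9.32 m³/d

With mixed-liquor wasting, θ_c = V/Q_w, so Q_w = V/θ_c = 138.0/14.8 = 9.324 m³/d.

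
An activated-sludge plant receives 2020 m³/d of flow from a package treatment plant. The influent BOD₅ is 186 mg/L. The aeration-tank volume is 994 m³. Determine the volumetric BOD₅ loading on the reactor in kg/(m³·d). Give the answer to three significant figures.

Volumetric loading L_v = Q·S₀ / V = 2020 × 186 g/m³ / 994.0 m³ = 378.0 g/(m³·d) = 0.3780 kg BOD₅/(m³·d).

L_v ≈ 0.378 kg BOD₅/(m³·d)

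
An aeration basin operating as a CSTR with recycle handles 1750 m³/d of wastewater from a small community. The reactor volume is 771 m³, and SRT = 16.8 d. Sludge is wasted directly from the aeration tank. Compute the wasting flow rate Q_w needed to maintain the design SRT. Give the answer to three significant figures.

Wasting from the aeration tank: Q_w = V / θ_c = 771.0 / 16.8 = 45.89 m³/d.

Q_w ≈ 45.9 m³/d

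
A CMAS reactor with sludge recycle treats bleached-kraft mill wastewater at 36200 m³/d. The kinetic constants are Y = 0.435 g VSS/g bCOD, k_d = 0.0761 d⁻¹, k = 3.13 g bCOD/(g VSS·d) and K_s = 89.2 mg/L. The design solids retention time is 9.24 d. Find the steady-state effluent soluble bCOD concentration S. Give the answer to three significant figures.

For a completely mixed reactor with recycle the Lawrence–McCarty relation gives S = K_s·(1 + k_d·θ_c) / [θ_c·(Y·k − k_d) − 1] = 89.2 × (1 + 0.0761 × 9.24) / [9.24 × (0.435 × 3.13 − 0.0761) − 1] = 151.9 / 10.88 = 13.97 mg/L.

S ≈ 14.0 mg/L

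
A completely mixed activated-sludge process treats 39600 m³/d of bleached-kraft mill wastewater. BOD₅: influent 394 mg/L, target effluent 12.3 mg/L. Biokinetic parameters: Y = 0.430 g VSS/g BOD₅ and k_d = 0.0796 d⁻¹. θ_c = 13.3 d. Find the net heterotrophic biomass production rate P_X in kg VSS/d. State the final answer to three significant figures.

P_X ≈ 3160 kg VSS/d

Correct the yield for decay: Y_obs = Y/(1 + k_d θ_c) = 0.430 / (1 + 0.0796 × 13.3) = 0.430 / 2.059 = 0.2089.
ΔS = 394 − 12.3 = 381.7 mg/L, so the substrate removal rate is 39600 × 381.7/1000 = 15115 kg BOD₅/d.
So the net sludge growth is P_X = 0.2089 × 15115 = 3157 kg VSS/d.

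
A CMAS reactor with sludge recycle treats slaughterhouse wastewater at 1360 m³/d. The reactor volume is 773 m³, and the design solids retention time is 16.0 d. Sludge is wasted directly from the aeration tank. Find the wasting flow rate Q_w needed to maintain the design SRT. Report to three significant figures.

Q_w ≈ 48.3 m³/d

For wasting at MLVSS concentration, Q_w = V/θ_c = 773.0/16.0 = 48.31 m³/d.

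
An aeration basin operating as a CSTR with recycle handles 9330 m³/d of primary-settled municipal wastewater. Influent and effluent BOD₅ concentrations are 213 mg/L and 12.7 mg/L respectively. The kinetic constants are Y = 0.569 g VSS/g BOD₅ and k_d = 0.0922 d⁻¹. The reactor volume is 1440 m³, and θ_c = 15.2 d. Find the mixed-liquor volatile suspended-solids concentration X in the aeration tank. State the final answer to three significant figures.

X ≈ 4670 mg/L

From V·X·(1 + k_d·θ_c) = Y·Q·(S₀ − S)·θ_c: X = 0.569 × 9330 × (213 − 12.7) × 15.2 / [1440 × (1 + 0.0922 × 15.2)] = 4674 mg/L.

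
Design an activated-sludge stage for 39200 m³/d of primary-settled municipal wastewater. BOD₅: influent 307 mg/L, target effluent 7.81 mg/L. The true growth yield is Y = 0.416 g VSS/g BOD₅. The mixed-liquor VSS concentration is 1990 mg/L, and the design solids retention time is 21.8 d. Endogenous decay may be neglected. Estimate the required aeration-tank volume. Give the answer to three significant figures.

V ≈ 53400 m³

Biomass mass balance (decay neglected): V·X = Y·Q·(S₀ − S)·θ_c, so V = 0.416 × 39200 × (307 − 7.81) × 21.8 / 1990 = 53448 m³.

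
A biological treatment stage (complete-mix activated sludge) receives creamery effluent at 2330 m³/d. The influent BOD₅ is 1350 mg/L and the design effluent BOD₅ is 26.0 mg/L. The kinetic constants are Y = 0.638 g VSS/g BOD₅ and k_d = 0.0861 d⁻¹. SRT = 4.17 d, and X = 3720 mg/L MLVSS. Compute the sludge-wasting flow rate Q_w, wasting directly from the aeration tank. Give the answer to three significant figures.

Q_w ≈ 389 m³/d

From the SRT design equation V = Y Q (S₀−S) θ_c / [X (1 + k_d θ_c)] = 0.638 × 2330 × (1350 − 26.0) × 4.17 / [3720 × (1 + 0.0861 × 4.17)] = 8.21×10^6 / 5056 = 1623 m³.
For wasting at MLVSS concentration, Q_w = V/θ_c = 1623/4.17 = 389.3 m³/d.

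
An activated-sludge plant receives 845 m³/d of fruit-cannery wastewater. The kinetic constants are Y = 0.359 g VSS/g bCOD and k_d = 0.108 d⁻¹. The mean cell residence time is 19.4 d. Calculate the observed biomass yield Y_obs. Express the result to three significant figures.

Y_obs ≈ 0.116 g VSS/g bCOD

The observed yield is Y_obs = Y/(1 + k_d·θ_c) = 0.359 / (1 + 0.108 × 19.4) = 0.359 / 3.095 = 0.1160 g VSS per g bCOD removed.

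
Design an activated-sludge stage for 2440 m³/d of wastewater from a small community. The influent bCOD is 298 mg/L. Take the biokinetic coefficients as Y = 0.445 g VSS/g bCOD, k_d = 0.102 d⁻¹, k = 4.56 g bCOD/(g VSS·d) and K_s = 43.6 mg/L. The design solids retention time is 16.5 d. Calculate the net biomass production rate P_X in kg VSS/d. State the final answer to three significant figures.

For a completely mixed reactor with recycle the Lawrence–McCarty relation gives S = K_s·(1 + k_d·θ_c) / [θ_c·(Y·k − k_d) − 1] = 43.6 × (1 + 0.102 × 16.5) / [16.5 × (0.445 × 4.56 − 0.102) − 1] = 117.0 / 30.80 = 3.798 mg/L.
Correct the yield for decay: Y_obs = Y/(1 + k_d θ_c) = 0.445 / (1 + 0.102 × 16.5) = 0.445 / 2.683 = 0.1659.
Mass of bCOD removed per day: Q(S₀ − S) = 2440 × 294.2 g/m³ = 717.8 kg/d.
P_X = Y_obs · Q(S₀ − S) = 0.1659 × 717.8 = 119.1 kg VSS/d.

P_X ≈ 119 kg VSS/d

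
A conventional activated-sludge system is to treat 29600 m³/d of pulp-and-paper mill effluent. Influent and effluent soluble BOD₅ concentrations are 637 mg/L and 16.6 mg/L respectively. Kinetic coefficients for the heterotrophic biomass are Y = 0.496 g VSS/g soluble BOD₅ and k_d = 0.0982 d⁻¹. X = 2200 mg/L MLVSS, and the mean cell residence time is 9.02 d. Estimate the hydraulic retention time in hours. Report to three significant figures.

From the SRT design equation V = Y Q (S₀−S) θ_c / [X (1 + k_d θ_c)] = 0.496 × 29600 × (637 − 16.6) × 9.02 / [2200 × (1 + 0.0982 × 9.02)] = 8.22×10^7 / 4149 = 19803 m³.
τ = V/Q = 19803/29600 = 0.6690 d, or 16.06 h.

τ ≈ 16.1 h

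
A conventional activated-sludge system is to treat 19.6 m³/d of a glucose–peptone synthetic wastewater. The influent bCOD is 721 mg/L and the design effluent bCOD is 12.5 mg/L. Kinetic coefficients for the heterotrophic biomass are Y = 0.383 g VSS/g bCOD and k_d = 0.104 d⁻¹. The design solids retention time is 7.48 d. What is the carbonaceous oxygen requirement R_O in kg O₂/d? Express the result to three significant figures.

R_O ≈ 9.64 kg O₂/d

Correct the yield for decay: Y_obs = Y/(1 + k_d θ_c) = 0.383 / (1 + 0.104 × 7.48) = 0.383 / 1.778 = 0.2154.
Mass of bCOD removed per day: Q(S₀ − S) = 19.6 × 708.5 g/m³ = 13.89 kg/d.
Biomass synthesised: P_X = Y_obs × 13.89 = 2.991 kg VSS/d.
R_O = Q·ΔS − 1.42 P_X = 13.89 − 4.248 = 9.639 kg O₂/d.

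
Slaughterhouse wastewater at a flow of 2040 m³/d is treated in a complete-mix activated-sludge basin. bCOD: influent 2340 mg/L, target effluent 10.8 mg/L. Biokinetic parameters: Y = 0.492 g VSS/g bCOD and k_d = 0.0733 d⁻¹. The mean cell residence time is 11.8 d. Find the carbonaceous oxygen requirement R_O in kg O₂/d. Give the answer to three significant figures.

The observed yield is Y_obs = Y/(1 + k_d·θ_c) = 0.492 / (1 + 0.0733 × 11.8) = 0.492 / 1.865 = 0.2638 g VSS per g bCOD removed.
Q·(S₀ − S) = 2040 × (2340 − 10.8) × 10⁻³ = 4752 kg/d removed.
Biomass synthesised: P_X = Y_obs × 4752 = 1254 kg VSS/d.
Carbonaceous O₂ demand = substrate oxidised − cell-mass equivalent = 4752 − 1.42 × 1254 = 2972 kg O₂/d.

R_O ≈ 2970 kg O₂/d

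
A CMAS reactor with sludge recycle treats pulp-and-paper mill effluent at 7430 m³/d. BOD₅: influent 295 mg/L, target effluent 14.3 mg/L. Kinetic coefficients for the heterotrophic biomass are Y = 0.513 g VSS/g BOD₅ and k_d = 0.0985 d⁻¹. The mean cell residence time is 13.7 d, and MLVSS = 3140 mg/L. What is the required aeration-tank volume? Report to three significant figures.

V ≈ 1990 m³

Rearranging the biomass balance for a CMAS with decay, V = Y·Q·ΔS·θ_c / [X·(1+k_d θ_c)] = 0.513 × 7430 × (295 − 14.3) × 13.7 / [3140 × (1 + 0.0985 × 13.7)] = 1.47×10^7 / 7377 = 1987 m³.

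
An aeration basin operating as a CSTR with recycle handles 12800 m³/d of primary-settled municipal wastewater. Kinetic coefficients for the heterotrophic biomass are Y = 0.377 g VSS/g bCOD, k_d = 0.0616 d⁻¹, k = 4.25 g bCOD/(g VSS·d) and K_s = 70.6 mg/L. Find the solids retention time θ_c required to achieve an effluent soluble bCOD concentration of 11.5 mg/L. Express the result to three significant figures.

θ_c ≈ 6.14 d

From 1/θ_c = Y·k·S/(K_s + S) − k_d: Y·k·S/(K_s+S) = 0.377 × 4.25 × 11.5 / (70.6 + 11.5) = 0.2244 d⁻¹.
Then 1/θ_c = μ − k_d = 0.2244 − 0.0616 = 0.1628 d⁻¹, giving θ_c = 6.141 d.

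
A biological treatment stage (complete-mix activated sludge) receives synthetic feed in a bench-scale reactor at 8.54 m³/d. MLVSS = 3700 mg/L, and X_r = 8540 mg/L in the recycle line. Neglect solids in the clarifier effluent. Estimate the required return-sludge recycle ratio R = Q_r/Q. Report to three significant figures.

R ≈ 0.764

Solids balance on the clarifier gives (1+R)X = R·X_r, so R = X/(X_r − X) = 3700 / (8540 − 3700) = 0.7645.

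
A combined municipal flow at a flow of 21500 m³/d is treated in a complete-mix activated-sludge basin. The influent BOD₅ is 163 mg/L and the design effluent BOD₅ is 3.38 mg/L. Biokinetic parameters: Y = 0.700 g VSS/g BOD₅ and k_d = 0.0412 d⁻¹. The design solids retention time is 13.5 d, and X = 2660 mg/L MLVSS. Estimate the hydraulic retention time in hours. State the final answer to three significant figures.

Steady-state biomass mass balance: V·X·(1 + k_d·θ_c) = Y·Q·(S₀ − S)·θ_c, so V = 0.700 × 21500 × (163 − 3.38) × 13.5 / [2660 × (1 + 0.0412 × 13.5)] = 3.24×10^7 / 4139 = 7834 m³.
Hydraulic retention time τ = V/Q = 7834 / 21500 = 0.3644 d = 8.745 h.

τ ≈ 8.75 h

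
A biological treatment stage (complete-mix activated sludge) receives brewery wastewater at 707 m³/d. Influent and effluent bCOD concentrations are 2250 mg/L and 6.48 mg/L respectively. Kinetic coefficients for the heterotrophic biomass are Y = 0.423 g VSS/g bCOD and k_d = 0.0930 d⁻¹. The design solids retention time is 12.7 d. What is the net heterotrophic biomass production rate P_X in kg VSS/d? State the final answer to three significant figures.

P_X ≈ 308 kg VSS/d

Correct the yield for decay: Y_obs = Y/(1 + k_d θ_c) = 0.423 / (1 + 0.0930 × 12.7) = 0.423 / 2.181 = 0.1939.
ΔS = 2250 − 6.48 = 2244 mg/L, so the substrate removal rate is 707 × 2244/1000 = 1586 kg bCOD/d.
P_X = Y_obs · Q(S₀ − S) = 0.1939 × 1586 = 307.6 kg VSS/d.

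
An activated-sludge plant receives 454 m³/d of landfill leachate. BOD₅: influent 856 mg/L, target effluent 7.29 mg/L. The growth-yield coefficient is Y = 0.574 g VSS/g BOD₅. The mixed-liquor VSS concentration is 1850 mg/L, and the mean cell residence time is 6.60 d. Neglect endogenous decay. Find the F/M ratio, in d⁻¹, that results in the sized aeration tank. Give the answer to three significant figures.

Biomass mass balance (decay neglected): V·X = Y·Q·(S₀ − S)·θ_c, so V = 0.574 × 454 × (856 − 7.29) × 6.60 / 1850 = 789.0 m³.
Food-to-microorganism ratio F/M = Q S₀ / (V X) = 454 × 856 / (789.0 × 1850) = 0.2662 d⁻¹.

F/M ≈ 0.266 d⁻¹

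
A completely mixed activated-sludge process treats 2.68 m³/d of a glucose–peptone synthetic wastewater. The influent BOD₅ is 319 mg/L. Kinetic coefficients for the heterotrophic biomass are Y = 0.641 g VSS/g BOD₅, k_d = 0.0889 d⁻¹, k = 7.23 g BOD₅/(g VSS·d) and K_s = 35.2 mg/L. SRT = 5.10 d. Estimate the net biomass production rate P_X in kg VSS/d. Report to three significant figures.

P_X ≈ 0.374 kg VSS/d

For a completely mixed reactor with recycle the Lawrence–McCarty relation gives S = K_s·(1 + k_d·θ_c) / [θ_c·(Y·k − k_d) − 1] = 35.2 × (1 + 0.0889 × 5.10) / [5.10 × (0.641 × 7.23 − 0.0889) − 1] = 51.16 / 22.18 = 2.306 mg/L.
Y_obs = Y / (1 + k_d θ_c) = 0.641 / (1 + 0.0889 × 5.10) = 0.641 / 1.453 = 0.4410.
Substrate removed = Q·(S₀ − S) = 2.68 m³/d × (319 − 2.31) g/m³ = 8.49×10^2 g/d = 0.8487 kg/d.
So the net sludge growth is P_X = 0.4410 × 0.8487 = 0.3743 kg VSS/d.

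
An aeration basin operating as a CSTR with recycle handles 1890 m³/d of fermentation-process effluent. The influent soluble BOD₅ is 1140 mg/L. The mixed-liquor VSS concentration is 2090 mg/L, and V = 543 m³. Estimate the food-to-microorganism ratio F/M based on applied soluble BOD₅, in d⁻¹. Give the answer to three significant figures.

F/M ≈ 1.90 d⁻¹

F/M = Q·S₀ / (V·X) = 1890 × 1140 / (543.0 × 2090) = 1.899 g soluble BOD₅·(g VSS·d)⁻¹.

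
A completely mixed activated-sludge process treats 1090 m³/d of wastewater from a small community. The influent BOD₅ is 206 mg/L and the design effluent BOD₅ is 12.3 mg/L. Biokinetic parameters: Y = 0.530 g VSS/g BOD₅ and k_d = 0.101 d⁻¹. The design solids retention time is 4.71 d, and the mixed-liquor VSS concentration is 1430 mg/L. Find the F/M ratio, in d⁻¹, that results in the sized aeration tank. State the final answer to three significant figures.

F/M ≈ 0.629 d⁻¹

Rearranging the biomass balance for a CMAS with decay, V = Y·Q·ΔS·θ_c / [X·(1+k_d θ_c)] = 0.530 × 1090 × (206 − 12.3) × 4.71 / [1430 × (1 + 0.101 × 4.71)] = 5.27×10^5 / 2110 = 249.8 m³.
F/M = applied load / biomass = Q·S₀/(V·X) = 1090 × 206 / (249.8 × 1430) = 0.6287 d⁻¹.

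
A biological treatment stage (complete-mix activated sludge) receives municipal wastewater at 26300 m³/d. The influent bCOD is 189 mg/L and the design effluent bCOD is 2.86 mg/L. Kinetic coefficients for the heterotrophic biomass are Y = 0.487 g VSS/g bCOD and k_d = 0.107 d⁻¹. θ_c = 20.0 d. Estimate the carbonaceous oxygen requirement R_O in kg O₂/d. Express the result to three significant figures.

The observed yield is Y_obs = Y/(1 + k_d·θ_c) = 0.487 / (1 + 0.107 × 20.0) = 0.487 / 3.140 = 0.1551 g VSS per g bCOD removed.
Substrate removed = Q·(S₀ − S) = 26300 m³/d × (189 − 2.86) g/m³ = 4.9×10^6 g/d = 4895 kg/d.
Biomass synthesised: P_X = Y_obs × 4895 = 759.3 kg VSS/d.
R_O = Q·ΔS − 1.42 P_X = 4895 − 1078 = 3817 kg O₂/d.

R_O ≈ 3820 kg O₂/d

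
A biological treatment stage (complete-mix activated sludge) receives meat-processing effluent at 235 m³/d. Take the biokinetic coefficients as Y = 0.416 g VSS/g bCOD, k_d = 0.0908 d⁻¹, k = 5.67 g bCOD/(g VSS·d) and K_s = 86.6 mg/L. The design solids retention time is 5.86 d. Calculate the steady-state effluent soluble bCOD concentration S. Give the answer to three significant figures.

For a completely mixed reactor with recycle the Lawrence–McCarty relation gives S = K_s·(1 + k_d·θ_c) / [θ_c·(Y·k − k_d) − 1] = 86.6 × (1 + 0.0908 × 5.86) / [5.86 × (0.416 × 5.67 − 0.0908) − 1] = 132.7 / 12.29 = 10.80 mg/L.

S ≈ 10.8 mg/L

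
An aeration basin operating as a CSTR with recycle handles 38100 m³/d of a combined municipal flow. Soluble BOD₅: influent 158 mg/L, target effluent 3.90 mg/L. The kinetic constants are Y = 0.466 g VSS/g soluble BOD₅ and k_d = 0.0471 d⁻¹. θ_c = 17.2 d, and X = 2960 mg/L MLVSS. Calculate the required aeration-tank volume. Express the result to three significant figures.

Steady-state biomass mass balance: V·X·(1 + k_d·θ_c) = Y·Q·(S₀ − S)·θ_c, so V = 0.466 × 38100 × (158 − 3.90) × 17.2 / [2960 × (1 + 0.0471 × 17.2)] = 4.71×10^7 / 5358 = 8783 m³.

V ≈ 8780 m³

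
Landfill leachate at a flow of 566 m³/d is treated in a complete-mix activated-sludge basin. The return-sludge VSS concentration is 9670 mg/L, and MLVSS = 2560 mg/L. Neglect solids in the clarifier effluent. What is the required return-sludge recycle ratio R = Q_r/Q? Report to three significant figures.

R = Q_r/Q = X/(X_r − X) = 2560 / (9670 − 2560) = 0.3601.

R ≈ 0.360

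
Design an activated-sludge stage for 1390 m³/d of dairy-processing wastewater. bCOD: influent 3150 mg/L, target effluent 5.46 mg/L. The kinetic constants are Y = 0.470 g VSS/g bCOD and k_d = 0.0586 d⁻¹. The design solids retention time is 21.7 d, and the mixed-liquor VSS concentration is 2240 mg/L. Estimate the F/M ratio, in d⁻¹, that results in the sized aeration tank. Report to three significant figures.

From the SRT design equation V = Y Q (S₀−S) θ_c / [X (1 + k_d θ_c)] = 0.470 × 1390 × (3150 − 5.46) × 21.7 / [2240 × (1 + 0.0586 × 21.7)] = 4.46×10^7 / 5088 = 8761 m³.
Food-to-microorganism ratio F/M = Q S₀ / (V X) = 1390 × 3150 / (8761 × 2240) = 0.2231 d⁻¹.

F/M ≈ 0.223 d⁻¹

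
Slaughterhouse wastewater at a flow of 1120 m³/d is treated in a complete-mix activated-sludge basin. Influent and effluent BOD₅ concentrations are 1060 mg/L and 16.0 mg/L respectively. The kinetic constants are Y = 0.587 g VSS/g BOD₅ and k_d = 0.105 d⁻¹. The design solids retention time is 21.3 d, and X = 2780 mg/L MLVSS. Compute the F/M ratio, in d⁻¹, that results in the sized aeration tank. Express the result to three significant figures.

From the SRT design equation V = Y Q (S₀−S) θ_c / [X (1 + k_d θ_c)] = 0.587 × 1120 × (1060 − 16.0) × 21.3 / [2780 × (1 + 0.105 × 21.3)] = 1.46×10^7 / 8997 = 1625 m³.
F/M = Q·S₀ / (V·X) = 1120 × 1060 / (1625 × 2780) = 0.2628 g BOD₅·(g VSS·d)⁻¹.

F/M ≈ 0.263 d⁻¹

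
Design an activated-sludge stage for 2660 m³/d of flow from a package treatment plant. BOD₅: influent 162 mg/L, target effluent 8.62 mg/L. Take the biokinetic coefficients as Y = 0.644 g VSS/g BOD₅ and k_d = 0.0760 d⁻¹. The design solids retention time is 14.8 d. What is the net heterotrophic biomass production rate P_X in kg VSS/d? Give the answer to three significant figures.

Y_obs = Y / (1 + k_d θ_c) = 0.644 / (1 + 0.0760 × 14.8) = 0.644 / 2.125 = 0.3031.
Q·(S₀ − S) = 2660 × (162 − 8.62) × 10⁻³ = 408.0 kg/d removed.
Net biomass production P_X = Y_obs × Q·(S₀ − S) = 0.3031 × 408.0 = 123.7 kg VSS/d.

P_X ≈ 124 kg VSS/d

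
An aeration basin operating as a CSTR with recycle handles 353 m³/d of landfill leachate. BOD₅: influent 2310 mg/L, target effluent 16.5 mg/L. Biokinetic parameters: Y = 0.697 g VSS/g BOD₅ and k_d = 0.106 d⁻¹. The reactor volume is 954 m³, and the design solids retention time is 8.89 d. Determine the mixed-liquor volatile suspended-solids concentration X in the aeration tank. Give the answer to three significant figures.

X ≈ 2710 mg/L

Solving the biomass balance for X: X = Y Q (S₀−S) θ_c / [V (1+k_d θ_c)] = 0.697 × 353 × (2310 − 16.5) × 8.89 / [954 × (1 + 0.106 × 8.89)] = 2707 mg/L.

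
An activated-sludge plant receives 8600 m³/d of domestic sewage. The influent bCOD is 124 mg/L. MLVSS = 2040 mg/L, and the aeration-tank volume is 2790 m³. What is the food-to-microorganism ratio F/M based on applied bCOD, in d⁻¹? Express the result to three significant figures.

F/M ≈ 0.187 d⁻¹

Food-to-microorganism ratio F/M = Q S₀ / (V X) = 8600 × 124 / (2790 × 2040) = 0.1874 d⁻¹.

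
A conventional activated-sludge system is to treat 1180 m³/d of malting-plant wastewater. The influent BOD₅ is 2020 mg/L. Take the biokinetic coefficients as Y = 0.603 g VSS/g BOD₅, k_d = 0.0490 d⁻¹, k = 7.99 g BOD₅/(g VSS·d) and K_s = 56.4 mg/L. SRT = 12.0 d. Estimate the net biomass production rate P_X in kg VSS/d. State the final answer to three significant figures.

Effluent substrate depends only on kinetics and SRT: S = K_s(1 + k_d θ_c) / [θ_c(Yk − k_d) − 1] = 56.4 × (1 + 0.0490 × 12.0) / [12.0 × (0.603 × 7.99 − 0.0490) − 1] = 89.56 / 56.23 = 1.593 mg/L.
Observed yield with endogenous decay: Y_obs = Y / (1 + k_d·θ_c) = 0.603 / (1 + 0.0490 × 12.0) = 0.603 / 1.588 = 0.3797 g VSS/g BOD₅.
Substrate removed = Q·(S₀ − S) = 1180 m³/d × (2020 − 1.59) g/m³ = 2.38×10^6 g/d = 2382 kg/d.
Net biomass production P_X = Y_obs × Q·(S₀ − S) = 0.3797 × 2382 = 904.4 kg VSS/d.

P_X ≈ 904 kg VSS/d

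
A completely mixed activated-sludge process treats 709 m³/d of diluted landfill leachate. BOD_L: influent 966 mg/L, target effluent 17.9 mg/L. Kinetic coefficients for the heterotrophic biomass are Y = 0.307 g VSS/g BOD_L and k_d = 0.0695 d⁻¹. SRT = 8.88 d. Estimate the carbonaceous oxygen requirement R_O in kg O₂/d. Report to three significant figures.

The observed yield is Y_obs = Y/(1 + k_d·θ_c) = 0.307 / (1 + 0.0695 × 8.88) = 0.307 / 1.617 = 0.1898 g VSS per g BOD_L removed.
ΔS = 966 − 17.9 = 948.1 mg/L, so the substrate removal rate is 709 × 948.1/1000 = 672.2 kg BOD_L/d.
Biomass synthesised: P_X = Y_obs × 672.2 = 127.6 kg VSS/d.
R_O = Q·(S₀ − S) − 1.42·P_X = 672.2 − 1.42 × 127.6 = 491.0 kg O₂/d.

R_O ≈ 491 kg O₂/d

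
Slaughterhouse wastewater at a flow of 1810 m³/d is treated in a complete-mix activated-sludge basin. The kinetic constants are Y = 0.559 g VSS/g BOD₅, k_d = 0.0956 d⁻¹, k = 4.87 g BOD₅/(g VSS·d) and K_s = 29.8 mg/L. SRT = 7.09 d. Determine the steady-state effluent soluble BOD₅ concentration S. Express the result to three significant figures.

S ≈ 2.84 mg/L

For a completely mixed reactor with recycle the Lawrence–McCarty relation gives S = K_s·(1 + k_d·θ_c) / [θ_c·(Y·k − k_d) − 1] = 29.8 × (1 + 0.0956 × 7.09) / [7.09 × (0.559 × 4.87 − 0.0956) − 1] = 50.00 / 17.62 = 2.837 mg/L.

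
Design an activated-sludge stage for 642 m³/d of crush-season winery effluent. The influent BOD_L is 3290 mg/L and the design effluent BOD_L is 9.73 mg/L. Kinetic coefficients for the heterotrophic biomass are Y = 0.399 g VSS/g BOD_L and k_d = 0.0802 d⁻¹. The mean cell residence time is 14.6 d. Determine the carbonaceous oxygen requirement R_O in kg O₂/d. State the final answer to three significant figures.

Correct the yield for decay: Y_obs = Y/(1 + k_d θ_c) = 0.399 / (1 + 0.0802 × 14.6) = 0.399 / 2.171 = 0.1838.
Q·(S₀ − S) = 642 × (3290 − 9.73) × 10⁻³ = 2106 kg/d removed.
Net sludge production P_X = 0.1838 × 2106 = 387.1 kg VSS/d.
R_O = Q·ΔS − 1.42 P_X = 2106 − 549.6 = 1556 kg O₂/d.

R_O ≈ 1560 kg O₂/d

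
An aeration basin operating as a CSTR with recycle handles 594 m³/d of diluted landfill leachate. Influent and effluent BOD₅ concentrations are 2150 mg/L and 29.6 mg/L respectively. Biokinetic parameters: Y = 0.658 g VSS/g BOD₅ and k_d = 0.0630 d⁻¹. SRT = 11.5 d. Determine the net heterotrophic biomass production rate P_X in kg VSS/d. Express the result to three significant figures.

P_X ≈ 481 kg VSS/d

The observed yield is Y_obs = Y/(1 + k_d·θ_c) = 0.658 / (1 + 0.0630 × 11.5) = 0.658 / 1.724 = 0.3816 g VSS per g BOD₅ removed.
ΔS = 2150 − 29.6 = 2120 mg/L, so the substrate removal rate is 594 × 2120/1000 = 1260 kg BOD₅/d.
Net biomass production P_X = Y_obs × Q·(S₀ − S) = 0.3816 × 1260 = 480.6 kg VSS/d.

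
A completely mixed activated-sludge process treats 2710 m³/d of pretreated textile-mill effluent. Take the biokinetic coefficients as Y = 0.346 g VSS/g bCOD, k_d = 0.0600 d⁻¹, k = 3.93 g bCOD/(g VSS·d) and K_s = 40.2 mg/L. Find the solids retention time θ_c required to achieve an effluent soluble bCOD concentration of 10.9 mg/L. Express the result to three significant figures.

θ_c ≈ 4.35 d

From 1/θ_c = Y·k·S/(K_s + S) − k_d: Y·k·S/(K_s+S) = 0.346 × 3.93 × 10.9 / (40.2 + 10.9) = 0.2901 d⁻¹.
1/θ_c = 0.2901 − 0.0600 = 0.2301 d⁻¹, so θ_c = 4.347 d.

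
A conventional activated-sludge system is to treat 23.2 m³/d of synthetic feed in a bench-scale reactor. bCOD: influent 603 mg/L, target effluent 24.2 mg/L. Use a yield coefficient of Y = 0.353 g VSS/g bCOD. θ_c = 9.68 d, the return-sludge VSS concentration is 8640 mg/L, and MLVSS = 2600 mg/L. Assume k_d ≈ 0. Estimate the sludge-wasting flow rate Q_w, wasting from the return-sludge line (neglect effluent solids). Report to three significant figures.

Q_w ≈ 0.549 m³/d

Biomass mass balance (decay neglected): V·X = Y·Q·(S₀ − S)·θ_c, so V = 0.353 × 23.2 × (603 − 24.2) × 9.68 / 2600 = 17.65 m³.
θ_c = V·X/(Q_w·X_r) when wasting from the recycle, so Q_w = V·X/(θ_c·X_r) = 17.65 × 2600 / (9.68 × 8640) = 0.5486 m³/d.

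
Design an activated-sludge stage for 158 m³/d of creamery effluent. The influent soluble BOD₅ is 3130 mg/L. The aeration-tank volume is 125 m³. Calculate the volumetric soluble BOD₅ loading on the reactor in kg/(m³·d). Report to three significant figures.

L_v = Q S₀ / V = 158 × 3130 × 10⁻³ / 125.0 = 3.956 kg/(m³·d).

L_v ≈ 3.96 kg soluble BOD₅/(m³·d)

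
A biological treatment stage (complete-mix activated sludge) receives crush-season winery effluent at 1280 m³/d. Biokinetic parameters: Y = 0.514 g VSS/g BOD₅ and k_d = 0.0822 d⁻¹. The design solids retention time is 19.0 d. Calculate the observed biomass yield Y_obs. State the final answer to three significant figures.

Y_obs ≈ 0.201 g VSS/g BOD₅

Observed yield with endogenous decay: Y_obs = Y / (1 + k_d·θ_c) = 0.514 / (1 + 0.0822 × 19.0) = 0.514 / 2.562 = 0.2006 g VSS/g BOD₅.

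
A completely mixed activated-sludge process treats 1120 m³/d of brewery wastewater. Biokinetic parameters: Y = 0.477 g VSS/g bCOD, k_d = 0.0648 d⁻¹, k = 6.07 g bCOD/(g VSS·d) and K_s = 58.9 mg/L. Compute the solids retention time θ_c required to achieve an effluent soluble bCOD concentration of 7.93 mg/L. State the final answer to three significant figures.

At the target effluent, Y k S/(K_s+S) = 0.477×6.07×7.93/66.83 = 0.3436 d⁻¹.
1/θ_c = 0.3436 − 0.0648 = 0.2788 d⁻¹, so θ_c = 3.587 d.

θ_c ≈ 3.59 d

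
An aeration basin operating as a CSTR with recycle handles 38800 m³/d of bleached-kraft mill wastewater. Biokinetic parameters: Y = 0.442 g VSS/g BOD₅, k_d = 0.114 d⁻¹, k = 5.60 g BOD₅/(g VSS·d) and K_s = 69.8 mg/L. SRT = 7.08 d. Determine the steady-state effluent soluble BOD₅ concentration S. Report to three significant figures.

S ≈ 8.03 mg/L

Effluent substrate depends only on kinetics and SRT: S = K_s(1 + k_d θ_c) / [θ_c(Yk − k_d) − 1] = 69.8 × (1 + 0.114 × 7.08) / [7.08 × (0.442 × 5.60 − 0.114) − 1] = 126.1 / 15.72 = 8.025 mg/L.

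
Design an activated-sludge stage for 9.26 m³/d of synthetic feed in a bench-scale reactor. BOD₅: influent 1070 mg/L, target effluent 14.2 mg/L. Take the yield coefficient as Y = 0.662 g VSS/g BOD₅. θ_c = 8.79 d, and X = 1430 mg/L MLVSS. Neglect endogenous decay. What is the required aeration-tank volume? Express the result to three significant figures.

V ≈ 39.8 m³

Biomass mass balance (decay neglected): V·X = Y·Q·(S₀ − S)·θ_c, so V = 0.662 × 9.26 × (1070 − 14.2) × 8.79 / 1430 = 39.78 m³.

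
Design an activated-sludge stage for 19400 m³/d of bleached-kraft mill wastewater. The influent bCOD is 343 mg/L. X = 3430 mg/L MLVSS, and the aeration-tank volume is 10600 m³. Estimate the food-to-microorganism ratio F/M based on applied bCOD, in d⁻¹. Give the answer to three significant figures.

Food-to-microorganism ratio F/M = Q S₀ / (V X) = 19400 × 343 / (10600 × 3430) = 0.1830 d⁻¹.

F/M ≈ 0.183 d⁻¹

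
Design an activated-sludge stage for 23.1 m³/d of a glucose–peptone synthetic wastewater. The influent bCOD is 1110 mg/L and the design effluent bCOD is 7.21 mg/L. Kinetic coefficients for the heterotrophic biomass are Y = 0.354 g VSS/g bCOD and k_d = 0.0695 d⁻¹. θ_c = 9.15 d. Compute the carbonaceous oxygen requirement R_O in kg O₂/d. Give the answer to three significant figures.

Correct the yield for decay: Y_obs = Y/(1 + k_d θ_c) = 0.354 / (1 + 0.0695 × 9.15) = 0.354 / 1.636 = 0.2164.
Q·(S₀ − S) = 23.1 × (1110 − 7.21) × 10⁻³ = 25.47 kg/d removed.
P_X = Y_obs·Q·(S₀ − S) = 0.2164 × 25.47 = 5.512 kg VSS/d.
R_O = Q·ΔS − 1.42 P_X = 25.47 − 7.828 = 17.65 kg O₂/d.

R_O ≈ 17.6 kg O₂/d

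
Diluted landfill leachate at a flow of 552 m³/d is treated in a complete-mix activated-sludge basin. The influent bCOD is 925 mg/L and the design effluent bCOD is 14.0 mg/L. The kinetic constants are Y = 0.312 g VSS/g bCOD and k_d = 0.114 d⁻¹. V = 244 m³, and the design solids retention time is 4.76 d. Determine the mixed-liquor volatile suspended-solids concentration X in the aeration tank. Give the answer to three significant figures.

X ≈ 1980 mg/L

From V·X·(1 + k_d·θ_c) = Y·Q·(S₀ − S)·θ_c: X = 0.312 × 552 × (925 − 14.0) × 4.76 / [244 × (1 + 0.114 × 4.76)] = 1984 mg/L.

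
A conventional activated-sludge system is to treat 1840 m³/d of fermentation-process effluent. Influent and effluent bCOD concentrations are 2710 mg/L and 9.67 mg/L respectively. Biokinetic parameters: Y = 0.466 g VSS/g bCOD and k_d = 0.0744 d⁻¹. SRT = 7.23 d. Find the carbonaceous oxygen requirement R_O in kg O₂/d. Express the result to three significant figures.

Y_obs = Y / (1 + k_d θ_c) = 0.466 / (1 + 0.0744 × 7.23) = 0.466 / 1.538 = 0.3030.
Substrate removed = Q·(S₀ − S) = 1840 m³/d × (2710 − 9.67) g/m³ = 4.97×10^6 g/d = 4969 kg/d.
Biomass synthesised: P_X = Y_obs × 4969 = 1506 kg VSS/d.
Carbonaceous O₂ demand = substrate oxidised − cell-mass equivalent = 4969 − 1.42 × 1506 = 2831 kg O₂/d.

R_O ≈ 2830 kg O₂/d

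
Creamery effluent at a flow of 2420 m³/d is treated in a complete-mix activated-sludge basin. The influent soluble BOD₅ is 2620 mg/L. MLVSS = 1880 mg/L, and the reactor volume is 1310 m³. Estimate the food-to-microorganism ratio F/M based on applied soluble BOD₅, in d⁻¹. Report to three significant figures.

F/M ≈ 2.57 d⁻¹

F/M = Q·S₀ / (V·X) = 2420 × 2620 / (1310 × 1880) = 2.574 g soluble BOD₅·(g VSS·d)⁻¹.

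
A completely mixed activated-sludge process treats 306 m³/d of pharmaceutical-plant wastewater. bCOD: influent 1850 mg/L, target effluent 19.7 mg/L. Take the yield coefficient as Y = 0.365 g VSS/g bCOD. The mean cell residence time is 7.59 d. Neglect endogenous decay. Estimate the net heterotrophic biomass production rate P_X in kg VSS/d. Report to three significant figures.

P_X ≈ 204 kg VSS/d

No decay correction is needed, so Y_obs = Y = 0.365.
Mass of bCOD removed per day: Q(S₀ − S) = 306 × 1830 g/m³ = 560.1 kg/d.
Biomass produced: P_X = Y_obs·Q·ΔS = 0.3650 × 560.1 ≈ 204.4 kg VSS/d.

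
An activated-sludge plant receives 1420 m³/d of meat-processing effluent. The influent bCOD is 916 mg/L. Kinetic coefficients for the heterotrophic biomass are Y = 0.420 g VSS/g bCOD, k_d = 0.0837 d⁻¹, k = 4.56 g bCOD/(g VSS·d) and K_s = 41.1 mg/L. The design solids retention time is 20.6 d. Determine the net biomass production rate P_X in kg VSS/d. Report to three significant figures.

P_X ≈ 200 kg VSS/d

Effluent substrate depends only on kinetics and SRT: S = K_s(1 + k_d θ_c) / [θ_c(Yk − k_d) − 1] = 41.1 × (1 + 0.0837 × 20.6) / [20.6 × (0.420 × 4.56 − 0.0837) − 1] = 112.0 / 36.73 = 3.048 mg/L.
The observed yield is Y_obs = Y/(1 + k_d·θ_c) = 0.420 / (1 + 0.0837 × 20.6) = 0.420 / 2.724 = 0.1542 g VSS per g bCOD removed.
Substrate removed = Q·(S₀ − S) = 1420 m³/d × (916 − 3.05) g/m³ = 1.3×10^6 g/d = 1296 kg/d.
Net biomass production P_X = Y_obs × Q·(S₀ − S) = 0.1542 × 1296 = 199.9 kg VSS/d.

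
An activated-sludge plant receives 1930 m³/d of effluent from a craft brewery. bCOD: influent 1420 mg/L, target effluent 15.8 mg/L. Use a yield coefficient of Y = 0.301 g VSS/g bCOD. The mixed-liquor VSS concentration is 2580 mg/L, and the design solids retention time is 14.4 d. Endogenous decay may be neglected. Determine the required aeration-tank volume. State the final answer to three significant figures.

V ≈ 4550 m³

With k_d = 0 the design equation reduces to V = Y Q (S₀−S) θ_c / X = 0.301 × 1930 × (1420 − 15.8) × 14.4 / 2580 = 4553 m³.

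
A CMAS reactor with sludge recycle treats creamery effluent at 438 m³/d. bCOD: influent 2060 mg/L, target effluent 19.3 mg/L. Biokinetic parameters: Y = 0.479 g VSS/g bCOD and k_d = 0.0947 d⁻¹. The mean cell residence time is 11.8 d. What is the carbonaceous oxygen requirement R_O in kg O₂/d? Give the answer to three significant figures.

R_O ≈ 607 kg O₂/d

Y_obs = Y / (1 + k_d θ_c) = 0.479 / (1 + 0.0947 × 11.8) = 0.479 / 2.117 = 0.2262.
Mass of bCOD removed per day: Q(S₀ − S) = 438 × 2041 g/m³ = 893.8 kg/d.
Net sludge production P_X = 0.2262 × 893.8 = 202.2 kg VSS/d.
R_O = Q·(S₀ − S) − 1.42·P_X = 893.8 − 1.42 × 202.2 = 606.7 kg O₂/d.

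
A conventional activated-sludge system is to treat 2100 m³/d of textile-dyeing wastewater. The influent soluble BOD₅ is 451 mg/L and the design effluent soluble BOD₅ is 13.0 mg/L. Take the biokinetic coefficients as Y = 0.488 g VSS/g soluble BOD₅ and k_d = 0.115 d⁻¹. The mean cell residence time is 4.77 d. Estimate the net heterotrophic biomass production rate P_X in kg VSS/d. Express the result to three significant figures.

Y_obs = Y / (1 + k_d θ_c) = 0.488 / (1 + 0.115 × 4.77) = 0.488 / 1.549 = 0.3151.
Q·(S₀ − S) = 2100 × (451 − 13.0) × 10⁻³ = 919.8 kg/d removed.
P_X = Y_obs · Q(S₀ − S) = 0.3151 × 919.8 = 289.9 kg VSS/d.

P_X ≈ 290 kg VSS/d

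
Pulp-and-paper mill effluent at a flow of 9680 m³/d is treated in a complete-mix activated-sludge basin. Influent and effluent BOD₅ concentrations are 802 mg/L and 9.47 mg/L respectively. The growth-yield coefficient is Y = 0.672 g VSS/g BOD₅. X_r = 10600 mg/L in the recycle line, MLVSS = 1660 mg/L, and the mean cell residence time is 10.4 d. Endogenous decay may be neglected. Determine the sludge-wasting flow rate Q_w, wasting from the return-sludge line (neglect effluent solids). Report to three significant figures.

With k_d = 0 the design equation reduces to V = Y Q (S₀−S) θ_c / X = 0.672 × 9680 × (802 − 9.47) × 10.4 / 1660 = 32299 m³.
θ_c = V·X/(Q_w·X_r) when wasting from the recycle, so Q_w = V·X/(θ_c·X_r) = 32299 × 1660 / (10.4 × 10600) = 486.4 m³/d.

Q_w ≈ 486 m³/d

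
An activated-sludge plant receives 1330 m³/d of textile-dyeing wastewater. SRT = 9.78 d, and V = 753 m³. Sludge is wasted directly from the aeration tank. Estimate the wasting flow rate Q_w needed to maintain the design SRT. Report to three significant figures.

Q_w ≈ 77.0 m³/d

With mixed-liquor wasting, θ_c = V/Q_w, so Q_w = V/θ_c = 753.0/9.78 = 76.99 m³/d.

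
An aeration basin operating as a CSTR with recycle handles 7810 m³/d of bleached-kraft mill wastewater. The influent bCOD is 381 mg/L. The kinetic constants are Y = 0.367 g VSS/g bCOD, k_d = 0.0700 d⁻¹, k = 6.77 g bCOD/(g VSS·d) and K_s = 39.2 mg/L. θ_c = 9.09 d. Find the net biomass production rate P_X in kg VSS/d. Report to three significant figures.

From the Monod/SRT balance for a CMAS, S = K_s·(1+k_d θ_c)/[θ_c·(Y k − k_d) − 1] = 39.2 × (1 + 0.0700 × 9.09) / [9.09 × (0.367 × 6.77 − 0.0700) − 1] = 64.14 / 20.95 = 3.062 mg/L.
Y_obs = Y / (1 + k_d θ_c) = 0.367 / (1 + 0.0700 × 9.09) = 0.367 / 1.636 = 0.2243.
Mass of bCOD removed per day: Q(S₀ − S) = 7810 × 377.9 g/m³ = 2952 kg/d.
Biomass produced: P_X = Y_obs·Q·ΔS = 0.2243 × 2952 ≈ 662.0 kg VSS/d.

P_X ≈ 662 kg VSS/d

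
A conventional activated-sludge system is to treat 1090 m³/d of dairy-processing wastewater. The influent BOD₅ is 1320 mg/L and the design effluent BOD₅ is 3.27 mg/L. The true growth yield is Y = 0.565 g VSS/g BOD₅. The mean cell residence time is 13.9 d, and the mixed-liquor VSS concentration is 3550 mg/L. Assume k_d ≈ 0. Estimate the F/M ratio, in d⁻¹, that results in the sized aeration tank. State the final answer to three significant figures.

V·X = Y·Q·ΔS·θ_c gives V = 0.565 × 1090 × (1320 − 3.27) × 13.9 / 3550 = 3175 m³.
F/M = Q·S₀ / (V·X) = 1090 × 1320 / (3175 × 3550) = 0.1276 g BOD₅·(g VSS·d)⁻¹.

F/M ≈ 0.128 d⁻¹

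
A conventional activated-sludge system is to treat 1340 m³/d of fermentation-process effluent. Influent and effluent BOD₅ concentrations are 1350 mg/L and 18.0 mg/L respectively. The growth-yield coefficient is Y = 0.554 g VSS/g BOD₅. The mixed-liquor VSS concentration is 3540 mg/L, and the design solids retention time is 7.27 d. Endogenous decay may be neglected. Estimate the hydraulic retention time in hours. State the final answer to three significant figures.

Biomass mass balance (decay neglected): V·X = Y·Q·(S₀ − S)·θ_c, so V = 0.554 × 1340 × (1350 − 18.0) × 7.27 / 3540 = 2031 m³.
τ = V/Q = 2031/1340 = 1.515 d, or 36.37 h.

τ ≈ 36.4 h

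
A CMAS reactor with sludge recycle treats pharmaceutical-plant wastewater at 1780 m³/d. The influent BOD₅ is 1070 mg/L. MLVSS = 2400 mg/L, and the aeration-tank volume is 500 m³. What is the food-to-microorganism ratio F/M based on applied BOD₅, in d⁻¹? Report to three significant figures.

Food-to-microorganism ratio F/M = Q S₀ / (V X) = 1780 × 1070 / (500.0 × 2400) = 1.587 d⁻¹.

F/M ≈ 1.59 d⁻¹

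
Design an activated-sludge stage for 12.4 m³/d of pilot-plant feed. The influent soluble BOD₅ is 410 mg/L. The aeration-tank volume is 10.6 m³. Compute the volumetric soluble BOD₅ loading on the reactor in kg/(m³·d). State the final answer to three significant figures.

L_v = Q S₀ / V = 12.4 × 410 × 10⁻³ / 10.60 = 0.4796 kg/(m³·d).

L_v ≈ 0.480 kg soluble BOD₅/(m³·d)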